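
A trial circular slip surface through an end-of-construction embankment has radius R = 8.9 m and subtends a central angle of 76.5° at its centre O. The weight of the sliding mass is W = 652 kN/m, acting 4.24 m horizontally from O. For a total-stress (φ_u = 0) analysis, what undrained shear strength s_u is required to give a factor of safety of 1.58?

FS = s_u·L_a·R / (W·d), so s_u = FS·W·d / (L_a·R).
Arc length L_a = R·θ = 8.9·(76.5°·π/180) = 8.9·1.3352 = 11.88 m
s_u = 1.58·652·4.24 / (11.88·8.9) = 4367.9 / 105.76 = 41.30 kPa

s_u = 41.3 kPa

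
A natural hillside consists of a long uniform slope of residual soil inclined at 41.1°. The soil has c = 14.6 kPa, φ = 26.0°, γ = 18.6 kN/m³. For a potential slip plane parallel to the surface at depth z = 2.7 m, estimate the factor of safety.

FS = 1.15

For an infinite slope with a slip plane parallel to the surface (no pore pressure): FS = [c + γz cos²β tanφ] / [γz sinβ cosβ].
γz = 18.6·2.7 = 50.22 kN/m²
Numerator = 14.6 + 50.22·cos²41.1°·tan26.0° = 14.6 + 50.22·0.5679·0.4877 = 28.509 kPa
Denominator = 50.22·sin41.1°·cos41.1° = 50.22·0.6574·0.7536 = 24.878 kPa
FS = 28.509 / 24.878 = 1.146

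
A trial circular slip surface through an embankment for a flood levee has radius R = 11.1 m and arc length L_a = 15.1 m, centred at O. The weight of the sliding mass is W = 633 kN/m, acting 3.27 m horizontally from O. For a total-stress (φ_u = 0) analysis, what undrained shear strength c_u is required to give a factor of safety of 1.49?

FS = c_u·L_a·R / (W·d), so c_u = FS·W·d / (L_a·R).
c_u = 1.49·633·3.27 / (15.10·11.1) = 3084.2 / 167.61 = 18.40 kPa

c_u = 18.4 kPa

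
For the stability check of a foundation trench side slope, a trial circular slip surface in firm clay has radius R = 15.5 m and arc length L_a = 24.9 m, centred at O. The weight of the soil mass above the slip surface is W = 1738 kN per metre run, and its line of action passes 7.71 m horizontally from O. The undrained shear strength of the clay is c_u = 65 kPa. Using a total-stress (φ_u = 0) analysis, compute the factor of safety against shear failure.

FS = 1.87

Taking moments about the centre O, the resisting moment is provided by the undrained shear strength acting along the arc:
M_R = c_u·L_a·R = 65·24.90·15.5 = 25086.8 kN·m/m
M_D = W·d = 1738·7.71 = 13400.0 kN·m/m
FS = M_R / M_D = 25086.8 / 13400.0 = 1.872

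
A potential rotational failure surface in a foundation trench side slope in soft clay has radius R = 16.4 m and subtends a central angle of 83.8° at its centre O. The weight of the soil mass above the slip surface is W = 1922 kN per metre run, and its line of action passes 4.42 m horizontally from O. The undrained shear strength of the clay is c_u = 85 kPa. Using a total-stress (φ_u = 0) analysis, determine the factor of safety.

FS = 3.94

Taking moments about the centre O, the resisting moment is provided by the undrained shear strength acting along the arc:
Arc length L_a = R·θ = 16.4·(83.8°·π/180) = 16.4·1.4626 = 23.99 m
M_R = c_u·L_a·R = 85·23.99·16.4 = 33437.1 kN·m/m
M_D = W·d = 1922·4.42 = 8495.2 kN·m/m
FS = M_R / M_D = 33437.1 / 8495.2 = 3.936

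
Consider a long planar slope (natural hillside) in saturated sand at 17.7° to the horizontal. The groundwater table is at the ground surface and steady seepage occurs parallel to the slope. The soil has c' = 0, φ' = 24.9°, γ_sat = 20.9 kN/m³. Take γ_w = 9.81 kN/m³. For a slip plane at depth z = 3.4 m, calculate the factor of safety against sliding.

With seepage parallel to the slope and the water table at the surface, the effective normal stress on the slip plane uses the buoyant unit weight γ' = γ_sat − γ_w while the driving shear stress uses γ_sat:
FS = [c' + γ' z cos²β tanφ'] / [γ_sat z sinβ cosβ]
(For c' = 0 this reduces to FS = (γ'/γ_sat)·tanφ'/tanβ.)
γ' = 20.9 − 9.81 = 11.09 kN/m³
Numerator = 0.0 + 11.09·3.4·cos²17.7°·tan24.9° = 0.0 + 11.09·3.4·0.9076·0.4642 = 15.885 kPa
Denominator = 20.9·3.4·sin17.7°·cos17.7° = 20.9·3.4·0.3040·0.9527 = 20.582 kPa
FS = 15.885 / 20.582 = 0.772

FS = 0.77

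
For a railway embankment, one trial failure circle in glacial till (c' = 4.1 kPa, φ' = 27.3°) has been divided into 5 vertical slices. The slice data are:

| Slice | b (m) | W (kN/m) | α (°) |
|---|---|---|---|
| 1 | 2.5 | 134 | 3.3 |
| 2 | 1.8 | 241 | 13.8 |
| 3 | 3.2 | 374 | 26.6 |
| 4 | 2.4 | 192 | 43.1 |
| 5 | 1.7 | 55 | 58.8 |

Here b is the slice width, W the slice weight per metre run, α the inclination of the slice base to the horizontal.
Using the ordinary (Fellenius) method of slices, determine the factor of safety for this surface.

Ordinary method of slices: FS = Σ[c'·Δl_i + (W_i cosα_i)·tanφ'] / Σ W_i sinα_i, with Δl_i = b_i / cosα_i.
Slice 1: Δl = 2.5/cos3.3° = 2.504 m; N'_1 = 134·cos3.3° = 133.8; c'Δl = 10.27; W sinα = 7.7
Slice 2: Δl = 1.8/cos13.8° = 1.854 m; N'_2 = 241·cos13.8° = 234.0; c'Δl = 7.60; W sinα = 57.5
Slice 3: Δl = 3.2/cos26.6° = 3.579 m; N'_3 = 374·cos26.6° = 334.4; c'Δl = 14.67; W sinα = 167.5
Slice 4: Δl = 2.4/cos43.1° = 3.287 m; N'_4 = 192·cos43.1° = 140.2; c'Δl = 13.48; W sinα = 131.2
Slice 5: Δl = 1.7/cos58.8° = 3.282 m; N'_5 = 55·cos58.8° = 28.5; c'Δl = 13.45; W sinα = 47.0
Σc'Δl = 59.5 kN/m; ΣN' = 870.9 kN/m; ΣW sinα = 410.9 kN/m
Resisting = 59.5 + 870.9·tan27.3° = 59.5 + 449.5 = 509.0 kN/m
FS = 509.0 / 410.9 = 1.239

FS = 1.24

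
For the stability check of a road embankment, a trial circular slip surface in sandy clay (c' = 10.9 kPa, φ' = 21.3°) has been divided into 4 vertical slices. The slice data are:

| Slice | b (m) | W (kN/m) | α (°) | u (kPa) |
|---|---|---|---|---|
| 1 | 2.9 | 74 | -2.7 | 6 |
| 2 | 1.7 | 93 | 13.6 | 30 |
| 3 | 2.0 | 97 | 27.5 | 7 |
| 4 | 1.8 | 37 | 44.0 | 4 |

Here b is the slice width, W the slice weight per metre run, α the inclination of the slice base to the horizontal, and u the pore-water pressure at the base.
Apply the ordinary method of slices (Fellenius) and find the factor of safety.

FS = 1.95

Ordinary method of slices: FS = Σ[c'·Δl_i + (W_i cosα_i − u_i·Δl_i)·tanφ'] / Σ W_i sinα_i, with Δl_i = b_i / cosα_i.
Slice 1: Δl = 2.9/cos(-2.7°) = 2.903 m; N'_1 = 74·cos(-2.7°) − 6·2.903 = 56.5; c'Δl = 31.65; W sinα = -3.5
Slice 2: Δl = 1.7/cos13.6° = 1.749 m; N'_2 = 93·cos13.6° − 30·1.749 = 37.9; c'Δl = 19.06; W sinα = 21.9
Slice 3: Δl = 2.0/cos27.5° = 2.255 m; N'_3 = 97·cos27.5° − 7·2.255 = 70.3; c'Δl = 24.58; W sinα = 44.8
Slice 4: Δl = 1.8/cos44.0° = 2.502 m; N'_4 = 37·cos44.0° − 4·2.502 = 16.6; c'Δl = 27.28; W sinα = 25.7
Σc'Δl = 102.6 kN/m; ΣN' = 181.3 kN/m; ΣW sinα = 88.9 kN/m
Resisting = 102.6 + 181.3·tan21.3° = 102.6 + 70.7 = 173.2 kN/m
FS = 173.2 / 88.9 = 1.949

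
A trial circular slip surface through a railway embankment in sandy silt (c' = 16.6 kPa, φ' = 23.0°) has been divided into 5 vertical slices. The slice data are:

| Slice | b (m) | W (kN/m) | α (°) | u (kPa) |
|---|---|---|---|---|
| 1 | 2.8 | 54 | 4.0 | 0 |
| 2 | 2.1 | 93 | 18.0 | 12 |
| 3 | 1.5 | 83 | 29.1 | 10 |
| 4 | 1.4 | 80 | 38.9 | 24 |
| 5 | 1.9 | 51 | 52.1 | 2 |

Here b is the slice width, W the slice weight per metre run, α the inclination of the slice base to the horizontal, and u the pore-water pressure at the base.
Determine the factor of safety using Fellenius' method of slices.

Ordinary method of slices: FS = Σ[c'·Δl_i + (W_i cosα_i − u_i·Δl_i)·tanφ'] / Σ W_i sinα_i, with Δl_i = b_i / cosα_i.
Slice 1: Δl = 2.8/cos4.0° = 2.807 m; N'_1 = 54·cos4.0° − 0·2.807 = 53.9; c'Δl = 46.59; W sinα = 3.8
Slice 2: Δl = 2.1/cos18.0° = 2.208 m; N'_2 = 93·cos18.0° − 12·2.208 = 62.0; c'Δl = 36.65; W sinα = 28.7
Slice 3: Δl = 1.5/cos29.1° = 1.717 m; N'_3 = 83·cos29.1° − 10·1.717 = 55.4; c'Δl = 28.50; W sinα = 40.4
Slice 4: Δl = 1.4/cos38.9° = 1.799 m; N'_4 = 80·cos38.9° − 24·1.799 = 19.1; c'Δl = 29.86; W sinα = 50.2
Slice 5: Δl = 1.9/cos52.1° = 3.093 m; N'_5 = 51·cos52.1° − 2·3.093 = 25.1; c'Δl = 51.34; W sinα = 40.2
Σc'Δl = 193.0 kN/m; ΣN' = 215.4 kN/m; ΣW sinα = 163.4 kN/m
Resisting = 193.0 + 215.4·tan23.0° = 193.0 + 91.4 = 284.4 kN/m
FS = 284.4 / 163.4 = 1.741

FS = 1.74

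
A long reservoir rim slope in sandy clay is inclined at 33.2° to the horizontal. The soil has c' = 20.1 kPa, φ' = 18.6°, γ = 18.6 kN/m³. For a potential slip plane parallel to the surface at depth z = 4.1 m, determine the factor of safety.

For an infinite slope with a slip plane parallel to the surface (no pore pressure): FS = [c' + γz cos²β tanφ'] / [γz sinβ cosβ].
γz = 18.6·4.1 = 76.26 kN/m²
Numerator = 20.1 + 76.26·cos²33.2°·tan18.6° = 20.1 + 76.26·0.7002·0.3365 = 38.070 kPa
Denominator = 76.26·sin33.2°·cos33.2° = 76.26·0.5476·0.8368 = 34.941 kPa
FS = 38.070 / 34.941 = 1.090

FS = 1.09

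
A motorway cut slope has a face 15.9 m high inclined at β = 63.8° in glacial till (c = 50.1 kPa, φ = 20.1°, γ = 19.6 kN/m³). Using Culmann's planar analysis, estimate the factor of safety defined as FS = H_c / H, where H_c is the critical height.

H_c = (4c/γ) · sinβ cosφ / [1 − cos(β − φ)]
    = (4·50.1/19.6) · sin63.8°·cos20.1° / [1 − cos43.7°]
    = 10.224 · 0.8426 / 0.2770 = 31.10 m
FS = H_c / H = 31.10 / 15.9 = 1.956

FS = 1.96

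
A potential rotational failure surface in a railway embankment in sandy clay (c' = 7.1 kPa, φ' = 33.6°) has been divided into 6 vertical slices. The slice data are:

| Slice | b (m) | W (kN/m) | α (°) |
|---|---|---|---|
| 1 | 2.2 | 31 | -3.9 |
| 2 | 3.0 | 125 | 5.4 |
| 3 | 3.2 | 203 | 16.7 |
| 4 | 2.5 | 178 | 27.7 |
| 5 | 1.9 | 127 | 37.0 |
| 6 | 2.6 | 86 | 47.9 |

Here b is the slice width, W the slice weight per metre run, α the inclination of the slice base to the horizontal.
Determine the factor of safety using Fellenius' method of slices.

FS = 1.95

Ordinary method of slices: FS = Σ[c'·Δl_i + (W_i cosα_i)·tanφ'] / Σ W_i sinα_i, with Δl_i = b_i / cosα_i.
Slice 1: Δl = 2.2/cos(-3.9°) = 2.205 m; N'_1 = 31·cos(-3.9°) = 30.9; c'Δl = 15.66; W sinα = -2.1
Slice 2: Δl = 3.0/cos5.4° = 3.013 m; N'_2 = 125·cos5.4° = 124.4; c'Δl = 21.39; W sinα = 11.8
Slice 3: Δl = 3.2/cos16.7° = 3.341 m; N'_3 = 203·cos16.7° = 194.4; c'Δl = 23.72; W sinα = 58.3
Slice 4: Δl = 2.5/cos27.7° = 2.824 m; N'_4 = 178·cos27.7° = 157.6; c'Δl = 20.05; W sinα = 82.7
Slice 5: Δl = 1.9/cos37.0° = 2.379 m; N'_5 = 127·cos37.0° = 101.4; c'Δl = 16.89; W sinα = 76.4
Slice 6: Δl = 2.6/cos47.9° = 3.878 m; N'_6 = 86·cos47.9° = 57.7; c'Δl = 27.53; W sinα = 63.8
Σc'Δl = 125.2 kN/m; ΣN' = 666.5 kN/m; ΣW sinα = 291.0 kN/m
Resisting = 125.2 + 666.5·tan33.6° = 125.2 + 442.8 = 568.1 kN/m
FS = 568.1 / 291.0 = 1.952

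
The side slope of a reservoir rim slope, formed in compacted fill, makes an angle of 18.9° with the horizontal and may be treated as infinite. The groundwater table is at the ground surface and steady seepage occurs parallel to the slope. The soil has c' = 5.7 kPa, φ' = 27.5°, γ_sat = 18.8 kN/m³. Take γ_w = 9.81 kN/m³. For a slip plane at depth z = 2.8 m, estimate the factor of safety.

With seepage parallel to the slope and the water table at the surface, the effective normal stress on the slip plane uses the buoyant unit weight γ' = γ_sat − γ_w while the driving shear stress uses γ_sat:
FS = [c' + γ' z cos²β tanφ'] / [γ_sat z sinβ cosβ]
γ' = 18.8 − 9.81 = 8.99 kN/m³
Numerator = 5.7 + 8.99·2.8·cos²18.9°·tan27.5° = 5.7 + 8.99·2.8·0.8951·0.5206 = 17.429 kPa
Denominator = 18.8·2.8·sin18.9°·cos18.9° = 18.8·2.8·0.3239·0.9461 = 16.132 kPa
FS = 17.429 / 16.132 = 1.080

FS = 1.08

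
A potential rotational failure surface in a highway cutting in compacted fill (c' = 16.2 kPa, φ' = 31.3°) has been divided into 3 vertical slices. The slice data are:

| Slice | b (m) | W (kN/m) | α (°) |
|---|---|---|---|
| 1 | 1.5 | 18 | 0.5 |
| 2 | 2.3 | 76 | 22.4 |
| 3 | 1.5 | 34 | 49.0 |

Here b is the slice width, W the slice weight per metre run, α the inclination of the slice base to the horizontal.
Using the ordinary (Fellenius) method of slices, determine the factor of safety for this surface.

FS = 3.08

Ordinary method of slices: FS = Σ[c'·Δl_i + (W_i cosα_i)·tanφ'] / Σ W_i sinα_i, with Δl_i = b_i / cosα_i.
Slice 1: Δl = 1.5/cos0.5° = 1.500 m; N'_1 = 18·cos0.5° = 18.0; c'Δl = 24.30; W sinα = 0.2
Slice 2: Δl = 2.3/cos22.4° = 2.488 m; N'_2 = 76·cos22.4° = 70.3; c'Δl = 40.30; W sinα = 29.0
Slice 3: Δl = 1.5/cos49.0° = 2.286 m; N'_3 = 34·cos49.0° = 22.3; c'Δl = 37.04; W sinα = 25.7
Σc'Δl = 101.6 kN/m; ΣN' = 110.6 kN/m; ΣW sinα = 54.8 kN/m
Resisting = 101.6 + 110.6·tan31.3° = 101.6 + 67.2 = 168.9 kN/m
FS = 168.9 / 54.8 = 3.083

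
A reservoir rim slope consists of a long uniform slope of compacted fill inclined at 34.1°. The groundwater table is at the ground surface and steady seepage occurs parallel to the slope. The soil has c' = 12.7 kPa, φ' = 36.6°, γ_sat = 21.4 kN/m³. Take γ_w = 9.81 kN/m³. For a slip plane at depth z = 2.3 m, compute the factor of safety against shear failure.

With seepage parallel to the slope and the water table at the surface, the effective normal stress on the slip plane uses the buoyant unit weight γ' = γ_sat − γ_w while the driving shear stress uses γ_sat:
FS = [c' + γ' z cos²β tanφ'] / [γ_sat z sinβ cosβ]
γ' = 21.4 − 9.81 = 11.59 kN/m³
Numerator = 12.7 + 11.59·2.3·cos²34.1°·tan36.6° = 12.7 + 11.59·2.3·0.6857·0.7427 = 26.275 kPa
Denominator = 21.4·2.3·sin34.1°·cos34.1° = 21.4·2.3·0.5606·0.8281 = 22.850 kPa
FS = 26.275 / 22.850 = 1.150

FS = 1.15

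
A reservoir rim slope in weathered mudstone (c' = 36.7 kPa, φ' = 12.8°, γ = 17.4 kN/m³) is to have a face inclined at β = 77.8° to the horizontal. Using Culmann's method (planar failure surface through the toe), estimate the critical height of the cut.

Culmann's analysis gives the critical failure plane at α_cr = (β + φ')/2 = (77.8 + 12.8)/2 = 45.3°, and the critical height
H_c = (4c'/γ) · sinβ cosφ' / [1 − cos(β − φ')]
    = (4·36.7/17.4) · sin77.8°·cos12.8° / [1 − cos(65.0°)]
    = 8.437 · 0.9774·0.9751 / [1 − 0.4226]
    = 8.437 · 0.9531 / 0.5774
    = 13.93 m

H_c = 13.93 m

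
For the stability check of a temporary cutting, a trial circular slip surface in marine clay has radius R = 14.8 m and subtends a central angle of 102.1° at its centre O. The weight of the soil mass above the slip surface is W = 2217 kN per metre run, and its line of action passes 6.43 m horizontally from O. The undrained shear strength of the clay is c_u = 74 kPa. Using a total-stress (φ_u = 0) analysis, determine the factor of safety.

Taking moments about the centre O, the resisting moment is provided by the undrained shear strength acting along the arc:
Arc length L_a = R·θ = 14.8·(102.1°·π/180) = 14.8·1.7820 = 26.37 m
M_R = c_u·L_a·R = 74·26.37·14.8 = 28884.1 kN·m/m
M_D = W·d = 2217·6.43 = 14255.3 kN·m/m
FS = M_R / M_D = 28884.1 / 14255.3 = 2.026

FS = 2.03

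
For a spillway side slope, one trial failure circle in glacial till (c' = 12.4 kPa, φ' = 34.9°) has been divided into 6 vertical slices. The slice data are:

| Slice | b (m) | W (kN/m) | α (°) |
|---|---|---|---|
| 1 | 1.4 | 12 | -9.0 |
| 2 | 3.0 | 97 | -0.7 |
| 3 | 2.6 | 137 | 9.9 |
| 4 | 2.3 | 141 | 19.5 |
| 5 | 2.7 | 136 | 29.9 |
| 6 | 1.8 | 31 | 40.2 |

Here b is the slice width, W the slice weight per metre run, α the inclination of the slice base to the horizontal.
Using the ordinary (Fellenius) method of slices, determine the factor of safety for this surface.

Ordinary method of slices: FS = Σ[c'·Δl_i + (W_i cosα_i)·tanφ'] / Σ W_i sinα_i, with Δl_i = b_i / cosα_i.
Slice 1: Δl = 1.4/cos(-9.0°) = 1.417 m; N'_1 = 12·cos(-9.0°) = 11.9; c'Δl = 17.58; W sinα = -1.9
Slice 2: Δl = 3.0/cos(-0.7°) = 3.000 m; N'_2 = 97·cos(-0.7°) = 97.0; c'Δl = 37.20; W sinα = -1.2
Slice 3: Δl = 2.6/cos9.9° = 2.639 m; N'_3 = 137·cos9.9° = 135.0; c'Δl = 32.73; W sinα = 23.6
Slice 4: Δl = 2.3/cos19.5° = 2.440 m; N'_4 = 141·cos19.5° = 132.9; c'Δl = 30.26; W sinα = 47.1
Slice 5: Δl = 2.7/cos29.9° = 3.115 m; N'_5 = 136·cos29.9° = 117.9; c'Δl = 38.62; W sinα = 67.8
Slice 6: Δl = 1.8/cos40.2° = 2.357 m; N'_6 = 31·cos40.2° = 23.7; c'Δl = 29.22; W sinα = 20.0
Σc'Δl = 185.6 kN/m; ΣN' = 518.3 kN/m; ΣW sinα = 155.4 kN/m
Resisting = 185.6 + 518.3·tan34.9° = 185.6 + 361.6 = 547.2 kN/m
FS = 547.2 / 155.4 = 3.522

FS = 3.52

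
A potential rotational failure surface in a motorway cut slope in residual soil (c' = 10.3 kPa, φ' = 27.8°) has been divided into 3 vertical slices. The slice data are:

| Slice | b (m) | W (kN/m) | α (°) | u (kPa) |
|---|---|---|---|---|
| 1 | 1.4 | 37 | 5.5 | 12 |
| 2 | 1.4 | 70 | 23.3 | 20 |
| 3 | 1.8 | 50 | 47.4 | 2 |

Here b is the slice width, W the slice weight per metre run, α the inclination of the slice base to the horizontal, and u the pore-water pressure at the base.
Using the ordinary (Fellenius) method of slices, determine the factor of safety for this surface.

FS = 1.48

Ordinary method of slices: FS = Σ[c'·Δl_i + (W_i cosα_i − u_i·Δl_i)·tanφ'] / Σ W_i sinα_i, with Δl_i = b_i / cosα_i.
Slice 1: Δl = 1.4/cos5.5° = 1.406 m; N'_1 = 37·cos5.5° − 12·1.406 = 20.0; c'Δl = 14.49; W sinα = 3.5
Slice 2: Δl = 1.4/cos23.3° = 1.524 m; N'_2 = 70·cos23.3° − 20·1.524 = 33.8; c'Δl = 15.70; W sinα = 27.7
Slice 3: Δl = 1.8/cos47.4° = 2.659 m; N'_3 = 50·cos47.4° − 2·2.659 = 28.5; c'Δl = 27.39; W sinα = 36.8
Σc'Δl = 57.6 kN/m; ΣN' = 82.3 kN/m; ΣW sinα = 68.0 kN/m
Resisting = 57.6 + 82.3·tan27.8° = 57.6 + 43.4 = 101.0 kN/m
FS = 101.0 / 68.0 = 1.484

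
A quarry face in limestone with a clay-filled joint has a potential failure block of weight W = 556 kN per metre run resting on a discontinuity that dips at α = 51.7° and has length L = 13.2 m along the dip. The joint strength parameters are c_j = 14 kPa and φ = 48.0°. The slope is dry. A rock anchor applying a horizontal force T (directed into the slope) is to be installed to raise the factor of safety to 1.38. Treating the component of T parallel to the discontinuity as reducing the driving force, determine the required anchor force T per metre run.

T = 20 kN/m

Resolving forces along and normal to the sliding plane, with the horizontal anchor force T adding T·sinα to the effective normal force and T·cosα acting up the plane against the driving force:
FS = [c_jL + (W cosα + T sinα) tanφ] / [W sinα − T cosα]
Without the anchor: N' = 344.6 kN/m, driving T_d = 436.3 kN/m, resisting R = 14·13.2 + 344.6·tan48.0° = 567.5 kN/m, FS = 1.30.
Setting FS = 1.38 and solving for T:
1.38·(436.3 − T cos51.7°) = 567.5 + T sin51.7°·tan48.0°
T·(sin51.7°·tan48.0° + 1.38·cos51.7°) = 1.38·436.3 − 567.5
T·(0.7848·1.1106 + 1.38·0.6198) = 602.1 − 567.5 = 34.6
T·1.7269 = 34.6
T = 20.1 kN/m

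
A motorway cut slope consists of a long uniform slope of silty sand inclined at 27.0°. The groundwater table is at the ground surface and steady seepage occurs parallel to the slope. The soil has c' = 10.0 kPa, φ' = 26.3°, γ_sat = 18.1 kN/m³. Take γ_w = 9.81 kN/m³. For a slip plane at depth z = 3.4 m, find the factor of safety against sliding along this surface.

FS = 0.85

With seepage parallel to the slope and the water table at the surface, the effective normal stress on the slip plane uses the buoyant unit weight γ' = γ_sat − γ_w while the driving shear stress uses γ_sat:
FS = [c' + γ' z cos²β tanφ'] / [γ_sat z sinβ cosβ]
γ' = 18.1 − 9.81 = 8.29 kN/m³
Numerator = 10.0 + 8.29·3.4·cos²27.0°·tan26.3° = 10.0 + 8.29·3.4·0.7939·0.4942 = 21.059 kPa
Denominator = 18.1·3.4·sin27.0°·cos27.0° = 18.1·3.4·0.4540·0.8910 = 24.893 kPa
FS = 21.059 / 24.893 = 0.846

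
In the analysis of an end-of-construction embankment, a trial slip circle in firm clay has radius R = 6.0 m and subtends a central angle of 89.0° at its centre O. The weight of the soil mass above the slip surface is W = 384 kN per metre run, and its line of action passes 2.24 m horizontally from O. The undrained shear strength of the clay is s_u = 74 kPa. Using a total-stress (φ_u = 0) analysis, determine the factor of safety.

Taking moments about the centre O, the resisting moment is provided by the undrained shear strength acting along the arc:
Arc length L_a = R·θ = 6.0·(89.0°·π/180) = 6.0·1.5533 = 9.32 m
M_R = s_u·L_a·R = 74·9.32·6.0 = 4138.1 kN·m/m
M_D = W·d = 384·2.24 = 860.2 kN·m/m
FS = M_R / M_D = 4138.1 / 860.2 = 4.811

FS = 4.81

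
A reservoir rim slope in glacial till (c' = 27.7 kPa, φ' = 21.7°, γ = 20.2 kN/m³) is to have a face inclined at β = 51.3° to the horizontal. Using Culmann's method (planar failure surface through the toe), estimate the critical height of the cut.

H_c = 30.48 m

Culmann's analysis gives the critical failure plane at α_cr = (β + φ')/2 = (51.3 + 21.7)/2 = 36.5°, and the critical height
H_c = (4c'/γ) · sinβ cosφ' / [1 − cos(β − φ')]
    = (4·27.7/20.2) · sin51.3°·cos21.7° / [1 − cos(29.6°)]
    = 5.485 · 0.7804·0.9291 / [1 − 0.8695]
    = 5.485 · 0.7251 / 0.1305
    = 30.48 m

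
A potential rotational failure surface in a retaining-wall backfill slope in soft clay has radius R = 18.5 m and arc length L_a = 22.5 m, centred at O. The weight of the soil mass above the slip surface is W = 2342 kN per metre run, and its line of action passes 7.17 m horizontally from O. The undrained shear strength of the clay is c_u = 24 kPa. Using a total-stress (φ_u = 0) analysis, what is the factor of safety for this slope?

FS = 0.59

Taking moments about the centre O, the resisting moment is provided by the undrained shear strength acting along the arc:
M_R = c_u·L_a·R = 24·22.50·18.5 = 9990.0 kN·m/m
M_D = W·d = 2342·7.17 = 16792.1 kN·m/m
FS = M_R / M_D = 9990.0 / 16792.1 = 0.595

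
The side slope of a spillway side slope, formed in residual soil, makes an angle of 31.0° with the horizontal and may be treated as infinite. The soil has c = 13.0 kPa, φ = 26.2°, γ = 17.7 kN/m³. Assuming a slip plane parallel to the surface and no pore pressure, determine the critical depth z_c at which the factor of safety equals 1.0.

z_c = 9.19 m

Setting FS = 1.00 in FS = [c + γz cos²β tanφ] / [γz sinβ cosβ] and solving for z:
z = c / [γ cosβ (FS·sinβ − cosβ·tanφ)]
  = 13.0 / [17.7·cos31.0°·(1.00·sin31.0° − cos31.0°·tan26.2°)]
  = 13.0 / [17.7·0.8572·(1.00·0.5150 − 0.8572·0.4921)]
  = 13.0 / 1.4149 = 9.188 m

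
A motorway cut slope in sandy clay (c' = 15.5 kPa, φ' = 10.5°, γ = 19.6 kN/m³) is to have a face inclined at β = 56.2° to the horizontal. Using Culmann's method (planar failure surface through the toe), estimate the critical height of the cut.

H_c = 8.57 m

Culmann's analysis gives the critical failure plane at α_cr = (β + φ')/2 = (56.2 + 10.5)/2 = 33.4°, and the critical height
H_c = (4c'/γ) · sinβ cosφ' / [1 − cos(β − φ')]
    = (4·15.5/19.6) · sin56.2°·cos10.5° / [1 − cos(45.7°)]
    = 3.163 · 0.8310·0.9833 / [1 − 0.6984]
    = 3.163 · 0.8171 / 0.3016
    = 8.57 m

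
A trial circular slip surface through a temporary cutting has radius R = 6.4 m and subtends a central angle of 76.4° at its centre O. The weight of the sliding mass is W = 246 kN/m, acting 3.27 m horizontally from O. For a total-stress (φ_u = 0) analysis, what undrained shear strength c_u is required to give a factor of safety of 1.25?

c_u = 18.4 kPa

FS = c_u·L_a·R / (W·d), so c_u = FS·W·d / (L_a·R).
Arc length L_a = R·θ = 6.4·(76.4°·π/180) = 6.4·1.3334 = 8.53 m
c_u = 1.25·246·3.27 / (8.53·6.4) = 1005.5 / 54.62 = 18.41 kPa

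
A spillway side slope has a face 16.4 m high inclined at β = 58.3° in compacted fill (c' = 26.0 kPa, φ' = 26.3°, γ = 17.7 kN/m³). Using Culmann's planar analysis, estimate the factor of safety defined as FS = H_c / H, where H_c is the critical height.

FS = 1.80

H_c = (4c'/γ) · sinβ cosφ' / [1 − cos(β − φ')]
    = (4·26.0/17.7) · sin58.3°·cos26.3° / [1 − cos32.0°]
    = 5.876 · 0.7627 / 0.1520 = 29.49 m
FS = H_c / H = 29.49 / 16.4 = 1.798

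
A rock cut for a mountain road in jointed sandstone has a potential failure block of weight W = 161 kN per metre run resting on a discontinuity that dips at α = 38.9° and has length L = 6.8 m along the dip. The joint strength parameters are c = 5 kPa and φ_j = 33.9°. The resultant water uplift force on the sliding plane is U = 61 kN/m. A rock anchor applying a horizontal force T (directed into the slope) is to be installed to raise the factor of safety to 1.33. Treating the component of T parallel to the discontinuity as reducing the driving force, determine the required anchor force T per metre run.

Resolving forces along and normal to the sliding plane, with the horizontal anchor force T adding T·sinα to the effective normal force and T·cosα acting up the plane against the driving force:
FS = [cL + (W cosα − U + T sinα) tanφ_j] / [W sinα − T cosα]
Without the anchor: N' = 64.3 kN/m, driving T_d = 101.1 kN/m, resisting R = 5·6.8 + 64.3·tan33.9° = 77.2 kN/m, FS = 0.76.
Setting FS = 1.33 and solving for T:
1.33·(101.1 − T cos38.9°) = 77.2 + T sin38.9°·tan33.9°
T·(sin38.9°·tan33.9° + 1.33·cos38.9°) = 1.33·101.1 − 77.2
T·(0.6280·0.6720 + 1.33·0.7782) = 134.5 − 77.2 = 57.3
T·1.4570 = 57.3
T = 39.3 kN/m

T = 39 kN/m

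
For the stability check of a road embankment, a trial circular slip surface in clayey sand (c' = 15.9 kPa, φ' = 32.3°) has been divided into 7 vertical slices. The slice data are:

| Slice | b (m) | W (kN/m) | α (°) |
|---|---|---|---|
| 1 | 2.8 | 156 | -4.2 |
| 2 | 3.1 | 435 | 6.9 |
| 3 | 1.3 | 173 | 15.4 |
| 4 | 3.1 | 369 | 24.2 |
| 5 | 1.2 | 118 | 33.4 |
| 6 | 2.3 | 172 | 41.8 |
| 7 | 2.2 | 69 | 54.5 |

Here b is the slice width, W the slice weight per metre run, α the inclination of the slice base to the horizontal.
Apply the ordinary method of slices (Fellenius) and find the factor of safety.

Ordinary method of slices: FS = Σ[c'·Δl_i + (W_i cosα_i)·tanφ'] / Σ W_i sinα_i, with Δl_i = b_i / cosα_i.
Slice 1: Δl = 2.8/cos(-4.2°) = 2.808 m; N'_1 = 156·cos(-4.2°) = 155.6; c'Δl = 44.64; W sinα = -11.4
Slice 2: Δl = 3.1/cos6.9° = 3.123 m; N'_2 = 435·cos6.9° = 431.8; c'Δl = 49.65; W sinα = 52.3
Slice 3: Δl = 1.3/cos15.4° = 1.348 m; N'_3 = 173·cos15.4° = 166.8; c'Δl = 21.44; W sinα = 45.9
Slice 4: Δl = 3.1/cos24.2° = 3.399 m; N'_4 = 369·cos24.2° = 336.6; c'Δl = 54.04; W sinα = 151.3
Slice 5: Δl = 1.2/cos33.4° = 1.437 m; N'_5 = 118·cos33.4° = 98.5; c'Δl = 22.85; W sinα = 65.0
Slice 6: Δl = 2.3/cos41.8° = 3.085 m; N'_6 = 172·cos41.8° = 128.2; c'Δl = 49.06; W sinα = 114.6
Slice 7: Δl = 2.2/cos54.5° = 3.789 m; N'_7 = 69·cos54.5° = 40.1; c'Δl = 60.24; W sinα = 56.2
Σc'Δl = 301.9 kN/m; ΣN' = 1357.6 kN/m; ΣW sinα = 473.8 kN/m
Resisting = 301.9 + 1357.6·tan32.3° = 301.9 + 858.2 = 1160.2 kN/m
FS = 1160.2 / 473.8 = 2.449

FS = 2.45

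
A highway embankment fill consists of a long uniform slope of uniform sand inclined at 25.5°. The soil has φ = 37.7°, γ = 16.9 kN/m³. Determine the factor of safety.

FS = 1.62

For a dry cohesionless infinite slope the factor of safety is FS = tanφ / tanβ.
FS = tan37.7° / tan25.5° = 0.7729 / 0.4770 = 1.620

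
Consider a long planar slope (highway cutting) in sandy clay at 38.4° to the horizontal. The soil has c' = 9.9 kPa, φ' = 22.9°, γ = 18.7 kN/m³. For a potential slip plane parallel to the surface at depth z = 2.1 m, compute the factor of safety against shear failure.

FS = 1.05

For an infinite slope with a slip plane parallel to the surface (no pore pressure): FS = [c' + γz cos²β tanφ'] / [γz sinβ cosβ].
γz = 18.7·2.1 = 39.27 kN/m²
Numerator = 9.9 + 39.27·cos²38.4°·tan22.9° = 9.9 + 39.27·0.6142·0.4224 = 20.088 kPa
Denominator = 39.27·sin38.4°·cos38.4° = 39.27·0.6211·0.7837 = 19.116 kPa
FS = 20.088 / 19.116 = 1.051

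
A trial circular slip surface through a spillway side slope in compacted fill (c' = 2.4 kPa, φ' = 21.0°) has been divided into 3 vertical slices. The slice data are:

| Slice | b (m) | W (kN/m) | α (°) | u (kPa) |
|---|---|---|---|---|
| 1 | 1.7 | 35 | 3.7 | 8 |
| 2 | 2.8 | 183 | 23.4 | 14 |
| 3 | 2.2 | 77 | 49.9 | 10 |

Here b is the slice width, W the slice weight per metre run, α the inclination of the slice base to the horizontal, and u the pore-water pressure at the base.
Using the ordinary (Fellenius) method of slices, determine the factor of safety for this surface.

FS = 0.61

Ordinary method of slices: FS = Σ[c'·Δl_i + (W_i cosα_i − u_i·Δl_i)·tanφ'] / Σ W_i sinα_i, with Δl_i = b_i / cosα_i.
Slice 1: Δl = 1.7/cos3.7° = 1.704 m; N'_1 = 35·cos3.7° − 8·1.704 = 21.3; c'Δl = 4.09; W sinα = 2.3
Slice 2: Δl = 2.8/cos23.4° = 3.051 m; N'_2 = 183·cos23.4° − 14·3.051 = 125.2; c'Δl = 7.32; W sinα = 72.7
Slice 3: Δl = 2.2/cos49.9° = 3.415 m; N'_3 = 77·cos49.9° − 10·3.415 = 15.4; c'Δl = 8.20; W sinα = 58.9
Σc'Δl = 19.6 kN/m; ΣN' = 162.0 kN/m; ΣW sinα = 133.8 kN/m
Resisting = 19.6 + 162.0·tan21.0° = 19.6 + 62.2 = 81.8 kN/m
FS = 81.8 / 133.8 = 0.611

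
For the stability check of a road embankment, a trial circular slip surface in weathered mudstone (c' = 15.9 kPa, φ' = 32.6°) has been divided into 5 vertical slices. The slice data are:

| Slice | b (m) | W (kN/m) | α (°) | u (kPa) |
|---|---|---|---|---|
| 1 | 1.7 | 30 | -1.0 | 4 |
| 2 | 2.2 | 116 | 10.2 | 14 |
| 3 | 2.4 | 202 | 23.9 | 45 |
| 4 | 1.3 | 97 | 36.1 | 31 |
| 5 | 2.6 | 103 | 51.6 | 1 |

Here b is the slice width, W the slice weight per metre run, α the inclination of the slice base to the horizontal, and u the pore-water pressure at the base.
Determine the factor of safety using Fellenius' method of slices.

FS = 1.52

Ordinary method of slices: FS = Σ[c'·Δl_i + (W_i cosα_i − u_i·Δl_i)·tanφ'] / Σ W_i sinα_i, with Δl_i = b_i / cosα_i.
Slice 1: Δl = 1.7/cos(-1.0°) = 1.700 m; N'_1 = 30·cos(-1.0°) − 4·1.700 = 23.2; c'Δl = 27.03; W sinα = -0.5
Slice 2: Δl = 2.2/cos10.2° = 2.235 m; N'_2 = 116·cos10.2° − 14·2.235 = 82.9; c'Δl = 35.54; W sinα = 20.5
Slice 3: Δl = 2.4/cos23.9° = 2.625 m; N'_3 = 202·cos23.9° − 45·2.625 = 66.6; c'Δl = 41.74; W sinα = 81.8
Slice 4: Δl = 1.3/cos36.1° = 1.609 m; N'_4 = 97·cos36.1° − 31·1.609 = 28.5; c'Δl = 25.58; W sinα = 57.2
Slice 5: Δl = 2.6/cos51.6° = 4.186 m; N'_5 = 103·cos51.6° − 1·4.186 = 59.8; c'Δl = 66.55; W sinα = 80.7
Σc'Δl = 196.5 kN/m; ΣN' = 260.9 kN/m; ΣW sinα = 239.7 kN/m
Resisting = 196.5 + 260.9·tan32.6° = 196.5 + 166.9 = 363.3 kN/m
FS = 363.3 / 239.7 = 1.515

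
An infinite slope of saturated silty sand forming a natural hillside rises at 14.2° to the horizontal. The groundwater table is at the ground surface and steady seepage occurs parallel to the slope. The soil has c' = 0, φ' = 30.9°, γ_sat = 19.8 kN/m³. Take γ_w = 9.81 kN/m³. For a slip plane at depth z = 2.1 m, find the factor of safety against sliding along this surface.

With seepage parallel to the slope and the water table at the surface, the effective normal stress on the slip plane uses the buoyant unit weight γ' = γ_sat − γ_w while the driving shear stress uses γ_sat:
FS = [c' + γ' z cos²β tanφ'] / [γ_sat z sinβ cosβ]
(For c' = 0 this reduces to FS = (γ'/γ_sat)·tanφ'/tanβ.)
γ' = 19.8 − 9.81 = 9.99 kN/m³
Numerator = 0.0 + 9.99·2.1·cos²14.2°·tan30.9° = 0.0 + 9.99·2.1·0.9398·0.5985 = 11.800 kPa
Denominator = 19.8·2.1·sin14.2°·cos14.2° = 19.8·2.1·0.2453·0.9694 = 9.888 kPa
FS = 11.800 / 9.888 = 1.193

FS = 1.19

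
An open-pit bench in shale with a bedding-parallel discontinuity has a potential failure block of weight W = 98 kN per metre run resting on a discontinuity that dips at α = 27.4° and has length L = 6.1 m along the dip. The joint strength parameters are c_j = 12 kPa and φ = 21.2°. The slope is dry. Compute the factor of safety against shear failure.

Resolving the block weight along and normal to the plane and applying the Mohr–Coulomb strength on the joint:
N' = W cosα = 98·cos27.4° = 87.0 kN/m
Driving force T = W sinα = 98·sin27.4° = 45.1 kN/m
Resisting force R = c_j·L + N'·tanφ = 12·6.1 + 87.0·tan21.2° = 73.2 + 33.7 = 106.9 kN/m
FS = R / T = 106.9 / 45.1 = 2.371

FS = 2.37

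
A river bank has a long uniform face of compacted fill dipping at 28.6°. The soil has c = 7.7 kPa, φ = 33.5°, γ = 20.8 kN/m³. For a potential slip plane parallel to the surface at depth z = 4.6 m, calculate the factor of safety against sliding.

For an infinite slope with a slip plane parallel to the surface (no pore pressure): FS = [c + γz cos²β tanφ] / [γz sinβ cosβ].
γz = 20.8·4.6 = 95.68 kN/m²
Numerator = 7.7 + 95.68·cos²28.6°·tan33.5° = 7.7 + 95.68·0.7709·0.6619 = 56.518 kPa
Denominator = 95.68·sin28.6°·cos28.6° = 95.68·0.4787·0.8780 = 40.213 kPa
FS = 56.518 / 40.213 = 1.405

FS = 1.41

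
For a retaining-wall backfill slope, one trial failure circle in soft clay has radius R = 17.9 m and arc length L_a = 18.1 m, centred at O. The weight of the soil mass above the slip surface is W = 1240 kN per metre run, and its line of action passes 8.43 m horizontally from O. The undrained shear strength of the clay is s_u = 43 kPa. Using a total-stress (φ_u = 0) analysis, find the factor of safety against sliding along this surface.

FS = 1.33

Taking moments about the centre O, the resisting moment is provided by the undrained shear strength acting along the arc:
M_R = s_u·L_a·R = 43·18.10·17.9 = 13931.6 kN·m/m
M_D = W·d = 1240·8.43 = 10453.2 kN·m/m
FS = M_R / M_D = 13931.6 / 10453.2 = 1.333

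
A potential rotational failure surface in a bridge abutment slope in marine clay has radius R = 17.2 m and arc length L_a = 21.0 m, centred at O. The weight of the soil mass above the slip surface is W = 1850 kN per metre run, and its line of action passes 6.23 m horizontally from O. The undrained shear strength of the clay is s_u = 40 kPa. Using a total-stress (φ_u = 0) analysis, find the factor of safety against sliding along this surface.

FS = 1.25

Taking moments about the centre O, the resisting moment is provided by the undrained shear strength acting along the arc:
M_R = s_u·L_a·R = 40·21.00·17.2 = 14448.0 kN·m/m
M_D = W·d = 1850·6.23 = 11525.5 kN·m/m
FS = M_R / M_D = 14448.0 / 11525.5 = 1.254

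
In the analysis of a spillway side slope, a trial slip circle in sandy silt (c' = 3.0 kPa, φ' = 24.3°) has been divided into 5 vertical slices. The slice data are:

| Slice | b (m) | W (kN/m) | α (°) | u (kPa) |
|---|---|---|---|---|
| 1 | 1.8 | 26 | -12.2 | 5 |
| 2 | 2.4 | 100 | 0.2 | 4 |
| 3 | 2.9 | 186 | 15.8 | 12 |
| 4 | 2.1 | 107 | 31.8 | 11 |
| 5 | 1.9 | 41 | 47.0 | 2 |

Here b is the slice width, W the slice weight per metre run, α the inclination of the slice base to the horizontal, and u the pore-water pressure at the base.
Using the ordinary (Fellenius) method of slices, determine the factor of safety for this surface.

Ordinary method of slices: FS = Σ[c'·Δl_i + (W_i cosα_i − u_i·Δl_i)·tanφ'] / Σ W_i sinα_i, with Δl_i = b_i / cosα_i.
Slice 1: Δl = 1.8/cos(-12.2°) = 1.842 m; N'_1 = 26·cos(-12.2°) − 5·1.842 = 16.2; c'Δl = 5.52; W sinα = -5.5
Slice 2: Δl = 2.4/cos0.2° = 2.400 m; N'_2 = 100·cos0.2° − 4·2.400 = 90.4; c'Δl = 7.20; W sinα = 0.3
Slice 3: Δl = 2.9/cos15.8° = 3.014 m; N'_3 = 186·cos15.8° − 12·3.014 = 142.8; c'Δl = 9.04; W sinα = 50.6
Slice 4: Δl = 2.1/cos31.8° = 2.471 m; N'_4 = 107·cos31.8° − 11·2.471 = 63.8; c'Δl = 7.41; W sinα = 56.4
Slice 5: Δl = 1.9/cos47.0° = 2.786 m; N'_5 = 41·cos47.0° − 2·2.786 = 22.4; c'Δl = 8.36; W sinα = 30.0
Σc'Δl = 37.5 kN/m; ΣN' = 335.6 kN/m; ΣW sinα = 131.9 kN/m
Resisting = 37.5 + 335.6·tan24.3° = 37.5 + 151.5 = 189.0 kN/m
FS = 189.0 / 131.9 = 1.434

FS = 1.43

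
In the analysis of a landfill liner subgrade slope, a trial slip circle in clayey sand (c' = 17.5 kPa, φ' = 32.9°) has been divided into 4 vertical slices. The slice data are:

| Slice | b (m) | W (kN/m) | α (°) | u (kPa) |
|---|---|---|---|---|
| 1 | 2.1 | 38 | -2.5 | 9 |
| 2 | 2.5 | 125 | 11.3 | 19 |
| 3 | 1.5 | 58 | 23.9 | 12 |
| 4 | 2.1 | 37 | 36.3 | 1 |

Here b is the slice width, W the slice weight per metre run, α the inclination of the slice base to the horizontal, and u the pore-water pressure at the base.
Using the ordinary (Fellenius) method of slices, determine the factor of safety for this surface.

Ordinary method of slices: FS = Σ[c'·Δl_i + (W_i cosα_i − u_i·Δl_i)·tanφ'] / Σ W_i sinα_i, with Δl_i = b_i / cosα_i.
Slice 1: Δl = 2.1/cos(-2.5°) = 2.102 m; N'_1 = 38·cos(-2.5°) − 9·2.102 = 19.0; c'Δl = 36.79; W sinα = -1.7
Slice 2: Δl = 2.5/cos11.3° = 2.549 m; N'_2 = 125·cos11.3° − 19·2.549 = 74.1; c'Δl = 44.61; W sinα = 24.5
Slice 3: Δl = 1.5/cos23.9° = 1.641 m; N'_3 = 58·cos23.9° − 12·1.641 = 33.3; c'Δl = 28.71; W sinα = 23.5
Slice 4: Δl = 2.1/cos36.3° = 2.606 m; N'_4 = 37·cos36.3° − 1·2.606 = 27.2; c'Δl = 45.60; W sinα = 21.9
Σc'Δl = 155.7 kN/m; ΣN' = 153.7 kN/m; ΣW sinα = 68.2 kN/m
Resisting = 155.7 + 153.7·tan32.9° = 155.7 + 99.5 = 255.2 kN/m
FS = 255.2 / 68.2 = 3.739

FS = 3.74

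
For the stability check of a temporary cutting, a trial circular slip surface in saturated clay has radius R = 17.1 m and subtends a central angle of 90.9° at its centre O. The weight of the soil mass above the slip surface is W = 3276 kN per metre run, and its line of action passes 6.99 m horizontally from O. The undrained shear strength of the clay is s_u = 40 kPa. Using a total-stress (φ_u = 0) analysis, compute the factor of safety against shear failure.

FS = 0.81

Taking moments about the centre O, the resisting moment is provided by the undrained shear strength acting along the arc:
Arc length L_a = R·θ = 17.1·(90.9°·π/180) = 17.1·1.5865 = 27.13 m
M_R = s_u·L_a·R = 40·27.13·17.1 = 18556.4 kN·m/m
M_D = W·d = 3276·6.99 = 22899.2 kN·m/m
FS = M_R / M_D = 18556.4 / 22899.2 = 0.810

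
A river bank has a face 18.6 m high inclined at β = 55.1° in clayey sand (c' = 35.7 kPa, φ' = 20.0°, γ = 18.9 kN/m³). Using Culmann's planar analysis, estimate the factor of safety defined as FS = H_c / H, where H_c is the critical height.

H_c = (4c'/γ) · sinβ cosφ' / [1 − cos(β − φ')]
    = (4·35.7/18.9) · sin55.1°·cos20.0° / [1 − cos35.1°]
    = 7.556 · 0.7707 / 0.1819 = 32.02 m
FS = H_c / H = 32.02 / 18.6 = 1.722

FS = 1.72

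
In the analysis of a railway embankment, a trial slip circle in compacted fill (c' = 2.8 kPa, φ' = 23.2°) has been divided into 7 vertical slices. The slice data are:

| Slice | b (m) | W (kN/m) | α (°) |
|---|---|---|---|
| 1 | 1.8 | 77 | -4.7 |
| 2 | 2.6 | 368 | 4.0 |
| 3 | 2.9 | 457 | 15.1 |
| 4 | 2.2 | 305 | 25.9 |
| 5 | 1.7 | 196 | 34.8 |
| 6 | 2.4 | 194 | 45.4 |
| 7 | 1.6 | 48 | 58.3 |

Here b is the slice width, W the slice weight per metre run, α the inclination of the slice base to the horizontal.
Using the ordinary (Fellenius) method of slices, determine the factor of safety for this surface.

Ordinary method of slices: FS = Σ[c'·Δl_i + (W_i cosα_i)·tanφ'] / Σ W_i sinα_i, with Δl_i = b_i / cosα_i.
Slice 1: Δl = 1.8/cos(-4.7°) = 1.806 m; N'_1 = 77·cos(-4.7°) = 76.7; c'Δl = 5.06; W sinα = -6.3
Slice 2: Δl = 2.6/cos4.0° = 2.606 m; N'_2 = 368·cos4.0° = 367.1; c'Δl = 7.30; W sinα = 25.7
Slice 3: Δl = 2.9/cos15.1° = 3.004 m; N'_3 = 457·cos15.1° = 441.2; c'Δl = 8.41; W sinα = 119.1
Slice 4: Δl = 2.2/cos25.9° = 2.446 m; N'_4 = 305·cos25.9° = 274.4; c'Δl = 6.85; W sinα = 133.2
Slice 5: Δl = 1.7/cos34.8° = 2.070 m; N'_5 = 196·cos34.8° = 160.9; c'Δl = 5.80; W sinα = 111.9
Slice 6: Δl = 2.4/cos45.4° = 3.418 m; N'_6 = 194·cos45.4° = 136.2; c'Δl = 9.57; W sinα = 138.1
Slice 7: Δl = 1.6/cos58.3° = 3.045 m; N'_7 = 48·cos58.3° = 25.2; c'Δl = 8.53; W sinα = 40.8
Σc'Δl = 51.5 kN/m; ΣN' = 1481.8 kN/m; ΣW sinα = 562.5 kN/m
Resisting = 51.5 + 1481.8·tan23.2° = 51.5 + 635.1 = 686.6 kN/m
FS = 686.6 / 562.5 = 1.221

FS = 1.22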